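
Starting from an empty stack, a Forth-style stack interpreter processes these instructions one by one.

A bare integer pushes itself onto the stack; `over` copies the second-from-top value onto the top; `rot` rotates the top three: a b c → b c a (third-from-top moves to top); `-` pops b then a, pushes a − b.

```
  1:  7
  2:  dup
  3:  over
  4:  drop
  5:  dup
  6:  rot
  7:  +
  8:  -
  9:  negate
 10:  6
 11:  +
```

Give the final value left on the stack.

13

7      : [7]
dup    : [7, 7]
over   : [7, 7, 7]
drop   : [7, 7]
dup    : [7, 7, 7]
rot    : [7, 7, 7]
+      : [7, 14]
-      : [-7]
negate : [7]
6      : [7, 6]
+      : [13]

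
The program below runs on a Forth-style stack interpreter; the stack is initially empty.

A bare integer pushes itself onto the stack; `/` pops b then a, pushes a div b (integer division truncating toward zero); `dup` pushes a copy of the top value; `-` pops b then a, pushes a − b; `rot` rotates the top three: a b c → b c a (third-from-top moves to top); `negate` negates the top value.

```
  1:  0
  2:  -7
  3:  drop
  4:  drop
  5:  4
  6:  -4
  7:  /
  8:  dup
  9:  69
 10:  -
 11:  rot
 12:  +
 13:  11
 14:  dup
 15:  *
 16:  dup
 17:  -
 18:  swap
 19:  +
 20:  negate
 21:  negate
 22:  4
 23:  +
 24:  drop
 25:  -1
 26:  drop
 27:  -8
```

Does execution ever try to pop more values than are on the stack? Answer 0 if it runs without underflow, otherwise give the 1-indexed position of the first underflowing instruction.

0     [0]
-7    [0, -7]
drop  [0]
drop  []
4     [4]
-4    [4, -4]
/     [-1]
dup   [-1, -1]
69    [-1, -1, 69]
-     [-1, -70]
rot  — needs 3 operands, stack has 2 → underflow

11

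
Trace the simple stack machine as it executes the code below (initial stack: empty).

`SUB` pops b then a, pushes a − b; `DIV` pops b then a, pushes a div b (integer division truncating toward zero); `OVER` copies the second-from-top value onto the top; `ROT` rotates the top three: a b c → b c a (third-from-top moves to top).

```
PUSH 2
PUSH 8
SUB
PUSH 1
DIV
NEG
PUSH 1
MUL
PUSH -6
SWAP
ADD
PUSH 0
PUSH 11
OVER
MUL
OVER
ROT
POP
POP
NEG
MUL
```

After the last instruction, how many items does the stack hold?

PUSH 2  -> [2]
PUSH 8  -> [2, 8]
SUB     -> [-6]
PUSH 1  -> [-6, 1]
DIV     -> [-6]
NEG     -> [6]
PUSH 1  -> [6, 1]
MUL     -> [6]
PUSH -6 -> [6, -6]
SWAP    -> [-6, 6]
ADD     -> [0]
PUSH 0  -> [0, 0]
PUSH 11 -> [0, 0, 11]
OVER    -> [0, 0, 11, 0]
MUL     -> [0, 0, 0]
OVER    -> [0, 0, 0, 0]
ROT     -> [0, 0, 0, 0]
POP     -> [0, 0, 0]
POP     -> [0, 0]
NEG     -> [0, 0]
MUL     -> [0]

1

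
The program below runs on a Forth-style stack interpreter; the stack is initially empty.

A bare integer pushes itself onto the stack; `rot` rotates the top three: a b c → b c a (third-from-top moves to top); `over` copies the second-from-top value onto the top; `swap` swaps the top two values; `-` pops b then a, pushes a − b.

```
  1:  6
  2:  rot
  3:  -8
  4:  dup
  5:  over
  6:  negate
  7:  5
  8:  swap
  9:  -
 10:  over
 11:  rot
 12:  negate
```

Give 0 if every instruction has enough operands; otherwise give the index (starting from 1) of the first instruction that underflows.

6  [6]
rot  — needs 3 operands, stack has 1 → underflow

2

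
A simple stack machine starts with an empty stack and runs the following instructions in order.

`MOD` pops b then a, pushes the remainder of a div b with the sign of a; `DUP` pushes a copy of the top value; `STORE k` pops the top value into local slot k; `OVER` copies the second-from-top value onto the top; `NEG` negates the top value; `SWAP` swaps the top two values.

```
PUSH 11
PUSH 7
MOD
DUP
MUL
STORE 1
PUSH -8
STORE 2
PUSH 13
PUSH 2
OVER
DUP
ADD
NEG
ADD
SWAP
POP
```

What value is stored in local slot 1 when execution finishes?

16

PUSH 11 : [11]
PUSH 7  : [11, 7]
MOD     : [4]
DUP     : [4, 4]
MUL     : [16]
STORE 1 : []
PUSH -8 : [-8]
STORE 2 : []
PUSH 13 : [13]
PUSH 2  : [13, 2]
OVER    : [13, 2, 13]
DUP     : [13, 2, 13, 13]
ADD     : [13, 2, 26]
NEG     : [13, 2, -26]
ADD     : [13, -24]
SWAP    : [-24, 13]
POP     : [-24]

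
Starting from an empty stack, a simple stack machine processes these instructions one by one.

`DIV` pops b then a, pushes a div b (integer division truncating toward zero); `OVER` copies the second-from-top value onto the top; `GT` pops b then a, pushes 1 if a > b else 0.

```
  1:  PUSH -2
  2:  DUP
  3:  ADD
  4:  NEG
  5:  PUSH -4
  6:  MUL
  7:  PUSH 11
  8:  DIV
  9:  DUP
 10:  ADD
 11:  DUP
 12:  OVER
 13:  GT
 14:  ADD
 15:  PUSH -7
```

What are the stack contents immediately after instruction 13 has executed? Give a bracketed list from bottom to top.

PUSH -2 → -2
DUP     → -2 -2
ADD     → -4
NEG     → 4
PUSH -4 → 4 -4
MUL     → -16
PUSH 11 → -16 11
DIV     → -1
DUP     → -1 -1
ADD     → -2
DUP     → -2 -2
OVER    → -2 -2 -2
GT      → -2 0

[-2, 0]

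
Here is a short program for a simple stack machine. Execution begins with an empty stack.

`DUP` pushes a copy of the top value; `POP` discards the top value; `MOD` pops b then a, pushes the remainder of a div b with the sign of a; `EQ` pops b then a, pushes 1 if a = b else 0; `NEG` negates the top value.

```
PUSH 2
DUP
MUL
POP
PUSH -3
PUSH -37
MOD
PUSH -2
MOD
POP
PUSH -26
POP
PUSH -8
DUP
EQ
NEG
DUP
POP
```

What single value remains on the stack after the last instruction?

PUSH 2   → [2]
DUP      → [2, 2]
MUL      → [4]
POP      → []
PUSH -3  → [-3]
PUSH -37 → [-3, -37]
MOD      → [-3]
PUSH -2  → [-3, -2]
MOD      → [-1]
POP      → []
PUSH -26 → [-26]
POP      → []
PUSH -8  → [-8]
DUP      → [-8, -8]
EQ       → [1]
NEG      → [-1]
DUP      → [-1, -1]
POP      → [-1]

-1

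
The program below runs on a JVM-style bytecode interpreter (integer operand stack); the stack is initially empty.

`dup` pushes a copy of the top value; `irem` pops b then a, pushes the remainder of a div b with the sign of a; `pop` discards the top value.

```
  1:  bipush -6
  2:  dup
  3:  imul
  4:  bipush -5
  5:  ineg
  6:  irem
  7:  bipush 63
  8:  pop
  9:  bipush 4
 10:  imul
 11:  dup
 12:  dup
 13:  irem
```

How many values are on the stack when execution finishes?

bipush -6 : -6
dup       : -6 -6
imul      : 36
bipush -5 : 36 -5
ineg      : 36 5
irem      : 1
bipush 63 : 1 63
pop       : 1
bipush 4  : 1 4
imul      : 4
dup       : 4 4
dup       : 4 4 4
irem      : 4 0

2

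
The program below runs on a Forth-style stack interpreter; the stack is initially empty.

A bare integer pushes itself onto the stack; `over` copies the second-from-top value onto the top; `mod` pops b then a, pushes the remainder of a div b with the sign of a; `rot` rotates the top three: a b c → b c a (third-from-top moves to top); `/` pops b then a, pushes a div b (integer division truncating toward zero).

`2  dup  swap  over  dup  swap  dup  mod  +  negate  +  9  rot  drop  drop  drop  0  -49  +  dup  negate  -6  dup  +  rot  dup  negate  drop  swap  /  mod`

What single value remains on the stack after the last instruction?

1

2      → 2
dup    → 2 2
swap   → 2 2
over   → 2 2 2
dup    → 2 2 2 2
swap   → 2 2 2 2
dup    → 2 2 2 2 2
mod    → 2 2 2 0
+      → 2 2 2
negate → 2 2 -2
+      → 2 0
9      → 2 0 9
rot    → 0 9 2
drop   → 0 9
drop   → 0
drop   → (empty)
0      → 0
-49    → 0 -49
+      → -49
dup    → -49 -49
negate → -49 49
-6     → -49 49 -6
dup    → -49 49 -6 -6
+      → -49 49 -12
rot    → 49 -12 -49
dup    → 49 -12 -49 -49
negate → 49 -12 -49 49
drop   → 49 -12 -49
swap   → 49 -49 -12
/      → 49 4
mod    → 1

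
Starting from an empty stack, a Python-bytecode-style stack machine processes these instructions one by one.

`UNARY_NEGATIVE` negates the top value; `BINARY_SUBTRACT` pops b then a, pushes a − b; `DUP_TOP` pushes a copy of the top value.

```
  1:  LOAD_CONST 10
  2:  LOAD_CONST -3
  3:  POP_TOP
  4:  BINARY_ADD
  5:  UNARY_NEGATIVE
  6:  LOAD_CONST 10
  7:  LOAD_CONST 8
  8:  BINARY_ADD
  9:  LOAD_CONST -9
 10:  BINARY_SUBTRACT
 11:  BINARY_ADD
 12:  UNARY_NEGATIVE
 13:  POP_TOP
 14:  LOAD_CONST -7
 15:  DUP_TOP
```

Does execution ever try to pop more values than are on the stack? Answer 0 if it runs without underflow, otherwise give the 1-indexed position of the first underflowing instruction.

4

LOAD_CONST 10  10
LOAD_CONST -3  10 -3
POP_TOP        10
BINARY_ADD  — needs 2 operands, stack has 1 → underflow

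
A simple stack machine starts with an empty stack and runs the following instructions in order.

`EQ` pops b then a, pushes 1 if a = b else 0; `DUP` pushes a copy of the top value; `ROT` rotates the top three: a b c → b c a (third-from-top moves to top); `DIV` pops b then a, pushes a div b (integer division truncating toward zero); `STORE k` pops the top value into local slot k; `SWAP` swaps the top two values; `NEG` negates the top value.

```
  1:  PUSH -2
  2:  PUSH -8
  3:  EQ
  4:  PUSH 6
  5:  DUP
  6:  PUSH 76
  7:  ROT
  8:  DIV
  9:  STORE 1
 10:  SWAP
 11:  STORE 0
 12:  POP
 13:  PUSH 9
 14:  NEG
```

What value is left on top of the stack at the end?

-9

PUSH -2 -> [-2]
PUSH -8 -> [-2, -8]
EQ      -> [0]
PUSH 6  -> [0, 6]
DUP     -> [0, 6, 6]
PUSH 76 -> [0, 6, 6, 76]
ROT     -> [0, 6, 76, 6]
DIV     -> [0, 6, 12]
STORE 1 -> [0, 6]
SWAP    -> [6, 0]
STORE 0 -> [6]
POP     -> []
PUSH 9  -> [9]
NEG     -> [-9]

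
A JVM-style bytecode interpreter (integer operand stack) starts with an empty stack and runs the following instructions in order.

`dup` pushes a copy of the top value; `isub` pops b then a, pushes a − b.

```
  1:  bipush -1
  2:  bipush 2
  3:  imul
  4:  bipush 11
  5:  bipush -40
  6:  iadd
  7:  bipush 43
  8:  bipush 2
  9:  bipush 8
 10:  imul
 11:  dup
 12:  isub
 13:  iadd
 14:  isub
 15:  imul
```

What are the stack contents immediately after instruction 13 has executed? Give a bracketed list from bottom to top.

bipush -1  : [-1]
bipush 2   : [-1, 2]
imul       : [-2]
bipush 11  : [-2, 11]
bipush -40 : [-2, 11, -40]
iadd       : [-2, -29]
bipush 43  : [-2, -29, 43]
bipush 2   : [-2, -29, 43, 2]
bipush 8   : [-2, -29, 43, 2, 8]
imul       : [-2, -29, 43, 16]
dup        : [-2, -29, 43, 16, 16]
isub       : [-2, -29, 43, 0]
iadd       : [-2, -29, 43]

[-2, -29, 43]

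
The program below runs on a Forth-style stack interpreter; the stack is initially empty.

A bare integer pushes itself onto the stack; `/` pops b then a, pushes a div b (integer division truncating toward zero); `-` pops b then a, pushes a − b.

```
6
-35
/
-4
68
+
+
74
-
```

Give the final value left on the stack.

6   → [6]
-35 → [6, -35]
/   → [0]
-4  → [0, -4]
68  → [0, -4, 68]
+   → [0, 64]
+   → [64]
74  → [64, 74]
-   → [-10]

-10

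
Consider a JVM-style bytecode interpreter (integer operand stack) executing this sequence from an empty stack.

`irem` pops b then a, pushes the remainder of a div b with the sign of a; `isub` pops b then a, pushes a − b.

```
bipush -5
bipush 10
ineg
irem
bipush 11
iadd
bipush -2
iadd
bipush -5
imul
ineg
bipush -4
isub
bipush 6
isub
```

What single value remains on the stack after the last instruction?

18

bipush -5 -> -5
bipush 10 -> -5 10
ineg      -> -5 -10
irem      -> -5
bipush 11 -> -5 11
iadd      -> 6
bipush -2 -> 6 -2
iadd      -> 4
bipush -5 -> 4 -5
imul      -> -20
ineg      -> 20
bipush -4 -> 20 -4
isub      -> 24
bipush 6  -> 24 6
isub      -> 18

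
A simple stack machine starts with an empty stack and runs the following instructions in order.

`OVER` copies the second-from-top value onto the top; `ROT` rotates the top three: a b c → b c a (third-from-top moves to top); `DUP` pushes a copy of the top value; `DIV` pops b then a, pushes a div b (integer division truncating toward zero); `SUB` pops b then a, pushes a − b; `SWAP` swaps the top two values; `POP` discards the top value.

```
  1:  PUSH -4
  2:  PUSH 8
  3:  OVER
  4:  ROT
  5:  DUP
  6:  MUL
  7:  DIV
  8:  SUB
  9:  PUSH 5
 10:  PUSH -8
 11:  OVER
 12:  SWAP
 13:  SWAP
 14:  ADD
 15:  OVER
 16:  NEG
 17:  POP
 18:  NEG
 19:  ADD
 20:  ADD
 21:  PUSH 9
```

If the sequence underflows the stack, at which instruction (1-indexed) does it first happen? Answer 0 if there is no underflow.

0

PUSH -4  -4
PUSH 8   -4 8
OVER     -4 8 -4
ROT      8 -4 -4
DUP      8 -4 -4 -4
MUL      8 -4 16
DIV      8 0
SUB      8
PUSH 5   8 5
PUSH -8  8 5 -8
OVER     8 5 -8 5
SWAP     8 5 5 -8
SWAP     8 5 -8 5
ADD      8 5 -3
OVER     8 5 -3 5
NEG      8 5 -3 -5
POP      8 5 -3
NEG      8 5 3
ADD      8 8
ADD      16
PUSH 9   16 9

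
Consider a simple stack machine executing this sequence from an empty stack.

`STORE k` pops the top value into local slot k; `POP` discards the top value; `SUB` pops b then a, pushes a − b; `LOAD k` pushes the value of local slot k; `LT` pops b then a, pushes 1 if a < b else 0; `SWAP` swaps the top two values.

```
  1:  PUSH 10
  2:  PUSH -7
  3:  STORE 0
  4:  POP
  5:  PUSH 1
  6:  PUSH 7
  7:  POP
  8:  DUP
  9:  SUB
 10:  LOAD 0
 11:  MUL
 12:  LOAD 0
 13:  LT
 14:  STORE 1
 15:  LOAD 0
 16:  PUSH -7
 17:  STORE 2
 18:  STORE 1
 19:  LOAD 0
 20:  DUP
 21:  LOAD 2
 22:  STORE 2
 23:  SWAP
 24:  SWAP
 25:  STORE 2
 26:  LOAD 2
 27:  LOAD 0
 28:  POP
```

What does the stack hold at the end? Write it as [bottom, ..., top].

[-7, -7]

PUSH 10 -> 10
PUSH -7 -> 10 -7
STORE 0 -> 10
POP     -> (empty)
PUSH 1  -> 1
PUSH 7  -> 1 7
POP     -> 1
DUP     -> 1 1
SUB     -> 0
LOAD 0  -> 0 -7
MUL     -> 0
LOAD 0  -> 0 -7
LT      -> 0
STORE 1 -> (empty)
LOAD 0  -> -7
PUSH -7 -> -7 -7
STORE 2 -> -7
STORE 1 -> (empty)
LOAD 0  -> -7
DUP     -> -7 -7
LOAD 2  -> -7 -7 -7
STORE 2 -> -7 -7
SWAP    -> -7 -7
SWAP    -> -7 -7
STORE 2 -> -7
LOAD 2  -> -7 -7
LOAD 0  -> -7 -7 -7
POP     -> -7 -7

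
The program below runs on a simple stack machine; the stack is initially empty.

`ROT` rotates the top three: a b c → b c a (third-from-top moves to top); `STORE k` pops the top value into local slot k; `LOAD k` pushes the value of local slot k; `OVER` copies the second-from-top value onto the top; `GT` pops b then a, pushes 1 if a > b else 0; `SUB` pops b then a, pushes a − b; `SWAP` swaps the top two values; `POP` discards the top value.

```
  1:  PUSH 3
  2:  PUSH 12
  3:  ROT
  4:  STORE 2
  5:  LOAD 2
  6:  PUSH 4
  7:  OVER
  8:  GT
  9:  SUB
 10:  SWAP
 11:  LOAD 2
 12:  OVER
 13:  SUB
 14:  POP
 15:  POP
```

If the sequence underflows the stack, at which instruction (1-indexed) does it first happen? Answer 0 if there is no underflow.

PUSH 3  : [3]
PUSH 12 : [3, 12]
ROT  — needs 3 operands, stack has 2 → underflow

3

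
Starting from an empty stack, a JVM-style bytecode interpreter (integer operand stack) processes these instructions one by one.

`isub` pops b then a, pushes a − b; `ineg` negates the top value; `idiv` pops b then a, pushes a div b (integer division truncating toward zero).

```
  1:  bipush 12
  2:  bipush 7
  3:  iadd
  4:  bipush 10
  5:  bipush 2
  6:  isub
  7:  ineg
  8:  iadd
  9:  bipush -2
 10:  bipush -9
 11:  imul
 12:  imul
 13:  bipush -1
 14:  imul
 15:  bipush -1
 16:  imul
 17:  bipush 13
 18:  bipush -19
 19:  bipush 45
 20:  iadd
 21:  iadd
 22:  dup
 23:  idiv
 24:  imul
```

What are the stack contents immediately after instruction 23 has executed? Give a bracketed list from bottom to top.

bipush 12   12
bipush 7    12 7
iadd        19
bipush 10   19 10
bipush 2    19 10 2
isub        19 8
ineg        19 -8
iadd        11
bipush -2   11 -2
bipush -9   11 -2 -9
imul        11 18
imul        198
bipush -1   198 -1
imul        -198
bipush -1   -198 -1
imul        198
bipush 13   198 13
bipush -19  198 13 -19
bipush 45   198 13 -19 45
iadd        198 13 26
iadd        198 39
dup         198 39 39
idiv        198 1

[198, 1]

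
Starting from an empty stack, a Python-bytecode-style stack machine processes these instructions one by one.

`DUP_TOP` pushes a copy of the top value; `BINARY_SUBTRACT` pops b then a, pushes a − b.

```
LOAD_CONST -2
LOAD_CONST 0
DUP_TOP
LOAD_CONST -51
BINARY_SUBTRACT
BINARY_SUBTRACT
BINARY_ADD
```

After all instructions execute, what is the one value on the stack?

LOAD_CONST -2   : [-2]
LOAD_CONST 0    : [-2, 0]
DUP_TOP         : [-2, 0, 0]
LOAD_CONST -51  : [-2, 0, 0, -51]
BINARY_SUBTRACT : [-2, 0, 51]
BINARY_SUBTRACT : [-2, -51]
BINARY_ADD      : [-53]

-53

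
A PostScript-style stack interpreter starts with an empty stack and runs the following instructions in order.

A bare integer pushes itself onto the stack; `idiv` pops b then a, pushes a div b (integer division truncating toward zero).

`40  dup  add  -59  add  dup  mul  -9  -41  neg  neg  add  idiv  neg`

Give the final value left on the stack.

40   → [40]
dup  → [40, 40]
add  → [80]
-59  → [80, -59]
add  → [21]
dup  → [21, 21]
mul  → [441]
-9   → [441, -9]
-41  → [441, -9, -41]
neg  → [441, -9, 41]
neg  → [441, -9, -41]
add  → [441, -50]
idiv → [-8]
neg  → [8]

8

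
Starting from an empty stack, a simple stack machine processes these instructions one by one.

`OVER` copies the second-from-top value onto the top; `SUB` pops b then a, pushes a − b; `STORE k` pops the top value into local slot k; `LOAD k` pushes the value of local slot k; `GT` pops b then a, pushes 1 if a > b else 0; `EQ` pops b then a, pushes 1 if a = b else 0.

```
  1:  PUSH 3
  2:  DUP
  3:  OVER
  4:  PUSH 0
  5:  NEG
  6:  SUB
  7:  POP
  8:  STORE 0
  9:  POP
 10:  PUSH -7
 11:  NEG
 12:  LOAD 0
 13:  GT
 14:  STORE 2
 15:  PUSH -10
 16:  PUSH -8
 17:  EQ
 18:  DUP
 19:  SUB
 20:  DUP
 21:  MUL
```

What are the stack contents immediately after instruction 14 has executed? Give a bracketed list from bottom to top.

PUSH 3   [3]
DUP      [3, 3]
OVER     [3, 3, 3]
PUSH 0   [3, 3, 3, 0]
NEG      [3, 3, 3, 0]
SUB      [3, 3, 3]
POP      [3, 3]
STORE 0  [3]
POP      []
PUSH -7  [-7]
NEG      [7]
LOAD 0   [7, 3]
GT       [1]
STORE 2  []

[]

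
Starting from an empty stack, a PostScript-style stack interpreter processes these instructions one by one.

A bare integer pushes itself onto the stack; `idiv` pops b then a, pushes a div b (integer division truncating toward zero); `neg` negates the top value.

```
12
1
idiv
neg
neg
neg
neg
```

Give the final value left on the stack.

12   → 12
1    → 12 1
idiv → 12
neg  → -12
neg  → 12
neg  → -12
neg  → 12

12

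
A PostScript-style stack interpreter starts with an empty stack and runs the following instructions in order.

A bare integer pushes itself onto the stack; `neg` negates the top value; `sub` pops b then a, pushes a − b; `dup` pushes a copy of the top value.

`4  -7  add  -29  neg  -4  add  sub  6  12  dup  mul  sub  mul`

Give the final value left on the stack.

3864

4    [4]
-7   [4, -7]
add  [-3]
-29  [-3, -29]
neg  [-3, 29]
-4   [-3, 29, -4]
add  [-3, 25]
sub  [-28]
6    [-28, 6]
12   [-28, 6, 12]
dup  [-28, 6, 12, 12]
mul  [-28, 6, 144]
sub  [-28, -138]
mul  [3864]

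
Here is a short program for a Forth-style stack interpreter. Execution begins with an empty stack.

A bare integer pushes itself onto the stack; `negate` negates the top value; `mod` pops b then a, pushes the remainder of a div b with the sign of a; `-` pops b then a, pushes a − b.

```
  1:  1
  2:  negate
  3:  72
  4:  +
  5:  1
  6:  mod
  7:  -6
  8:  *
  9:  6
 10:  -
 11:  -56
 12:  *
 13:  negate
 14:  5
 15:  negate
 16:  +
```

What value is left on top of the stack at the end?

-341

1       1
negate  -1
72      -1 72
+       71
1       71 1
mod     0
-6      0 -6
*       0
6       0 6
-       -6
-56     -6 -56
*       336
negate  -336
5       -336 5
negate  -336 -5
+       -341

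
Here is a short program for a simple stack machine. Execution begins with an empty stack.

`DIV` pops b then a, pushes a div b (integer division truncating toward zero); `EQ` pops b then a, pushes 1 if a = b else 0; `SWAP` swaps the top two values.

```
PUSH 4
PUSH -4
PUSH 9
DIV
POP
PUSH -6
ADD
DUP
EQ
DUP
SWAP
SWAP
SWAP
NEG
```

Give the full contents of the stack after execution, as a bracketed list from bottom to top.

PUSH 4  : [4]
PUSH -4 : [4, -4]
PUSH 9  : [4, -4, 9]
DIV     : [4, 0]
POP     : [4]
PUSH -6 : [4, -6]
ADD     : [-2]
DUP     : [-2, -2]
EQ      : [1]
DUP     : [1, 1]
SWAP    : [1, 1]
SWAP    : [1, 1]
SWAP    : [1, 1]
NEG     : [1, -1]

[1, -1]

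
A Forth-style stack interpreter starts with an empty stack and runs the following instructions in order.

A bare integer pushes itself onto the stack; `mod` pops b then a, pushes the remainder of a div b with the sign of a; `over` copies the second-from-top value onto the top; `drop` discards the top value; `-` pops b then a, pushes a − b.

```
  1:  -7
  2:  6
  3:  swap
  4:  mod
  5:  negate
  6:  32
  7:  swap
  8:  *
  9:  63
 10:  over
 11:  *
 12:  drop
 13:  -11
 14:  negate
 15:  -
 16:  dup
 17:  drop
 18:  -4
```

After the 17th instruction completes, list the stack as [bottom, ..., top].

-7     -> -7
6      -> -7 6
swap   -> 6 -7
mod    -> 6
negate -> -6
32     -> -6 32
swap   -> 32 -6
*      -> -192
63     -> -192 63
over   -> -192 63 -192
*      -> -192 -12096
drop   -> -192
-11    -> -192 -11
negate -> -192 11
-      -> -203
dup    -> -203 -203
drop   -> -203

[-203]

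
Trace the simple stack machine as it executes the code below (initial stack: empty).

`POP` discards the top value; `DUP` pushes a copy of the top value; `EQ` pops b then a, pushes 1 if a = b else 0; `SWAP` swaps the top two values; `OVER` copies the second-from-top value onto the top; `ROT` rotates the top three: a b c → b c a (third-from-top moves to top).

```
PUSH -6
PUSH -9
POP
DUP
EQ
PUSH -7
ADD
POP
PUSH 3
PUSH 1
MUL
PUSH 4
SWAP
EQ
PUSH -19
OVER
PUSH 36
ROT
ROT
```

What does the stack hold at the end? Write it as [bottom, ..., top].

PUSH -6  -> [-6]
PUSH -9  -> [-6, -9]
POP      -> [-6]
DUP      -> [-6, -6]
EQ       -> [1]
PUSH -7  -> [1, -7]
ADD      -> [-6]
POP      -> []
PUSH 3   -> [3]
PUSH 1   -> [3, 1]
MUL      -> [3]
PUSH 4   -> [3, 4]
SWAP     -> [4, 3]
EQ       -> [0]
PUSH -19 -> [0, -19]
OVER     -> [0, -19, 0]
PUSH 36  -> [0, -19, 0, 36]
ROT      -> [0, 0, 36, -19]
ROT      -> [0, 36, -19, 0]

[0, 36, -19, 0]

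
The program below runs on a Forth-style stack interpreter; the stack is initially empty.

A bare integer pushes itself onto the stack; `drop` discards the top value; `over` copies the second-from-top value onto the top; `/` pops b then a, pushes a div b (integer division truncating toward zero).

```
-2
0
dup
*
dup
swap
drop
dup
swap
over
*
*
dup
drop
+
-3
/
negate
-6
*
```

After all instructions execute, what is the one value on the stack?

-2      [-2]
0       [-2, 0]
dup     [-2, 0, 0]
*       [-2, 0]
dup     [-2, 0, 0]
swap    [-2, 0, 0]
drop    [-2, 0]
dup     [-2, 0, 0]
swap    [-2, 0, 0]
over    [-2, 0, 0, 0]
*       [-2, 0, 0]
*       [-2, 0]
dup     [-2, 0, 0]
drop    [-2, 0]
+       [-2]
-3      [-2, -3]
/       [0]
negate  [0]
-6      [0, -6]
*       [0]

0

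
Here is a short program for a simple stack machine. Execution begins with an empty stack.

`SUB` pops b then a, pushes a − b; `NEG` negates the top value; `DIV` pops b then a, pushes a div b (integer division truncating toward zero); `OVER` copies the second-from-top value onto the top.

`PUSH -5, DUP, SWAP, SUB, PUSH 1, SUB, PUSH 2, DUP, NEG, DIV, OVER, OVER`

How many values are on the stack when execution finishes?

4

PUSH -5 -> [-5]
DUP     -> [-5, -5]
SWAP    -> [-5, -5]
SUB     -> [0]
PUSH 1  -> [0, 1]
SUB     -> [-1]
PUSH 2  -> [-1, 2]
DUP     -> [-1, 2, 2]
NEG     -> [-1, 2, -2]
DIV     -> [-1, -1]
OVER    -> [-1, -1, -1]
OVER    -> [-1, -1, -1, -1]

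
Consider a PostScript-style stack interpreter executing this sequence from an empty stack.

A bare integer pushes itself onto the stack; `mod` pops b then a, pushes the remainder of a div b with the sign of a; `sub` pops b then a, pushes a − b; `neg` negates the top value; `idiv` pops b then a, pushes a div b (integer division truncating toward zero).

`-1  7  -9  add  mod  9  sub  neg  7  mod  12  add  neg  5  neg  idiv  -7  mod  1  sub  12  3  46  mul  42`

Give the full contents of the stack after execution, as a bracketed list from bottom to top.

[2, 12, 138, 42]

-1    [-1]
7     [-1, 7]
-9    [-1, 7, -9]
add   [-1, -2]
mod   [-1]
9     [-1, 9]
sub   [-10]
neg   [10]
7     [10, 7]
mod   [3]
12    [3, 12]
add   [15]
neg   [-15]
5     [-15, 5]
neg   [-15, -5]
idiv  [3]
-7    [3, -7]
mod   [3]
1     [3, 1]
sub   [2]
12    [2, 12]
3     [2, 12, 3]
46    [2, 12, 3, 46]
mul   [2, 12, 138]
42    [2, 12, 138, 42]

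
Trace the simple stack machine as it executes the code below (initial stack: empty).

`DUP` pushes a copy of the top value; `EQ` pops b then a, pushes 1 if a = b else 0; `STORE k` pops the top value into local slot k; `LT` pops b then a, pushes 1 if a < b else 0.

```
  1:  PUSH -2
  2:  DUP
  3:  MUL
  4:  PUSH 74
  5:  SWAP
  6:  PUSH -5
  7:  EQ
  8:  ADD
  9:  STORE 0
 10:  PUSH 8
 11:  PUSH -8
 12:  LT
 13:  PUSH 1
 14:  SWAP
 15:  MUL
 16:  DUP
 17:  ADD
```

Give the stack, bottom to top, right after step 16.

PUSH -2 → -2
DUP     → -2 -2
MUL     → 4
PUSH 74 → 4 74
SWAP    → 74 4
PUSH -5 → 74 4 -5
EQ      → 74 0
ADD     → 74
STORE 0 → (empty)
PUSH 8  → 8
PUSH -8 → 8 -8
LT      → 0
PUSH 1  → 0 1
SWAP    → 1 0
MUL     → 0
DUP     → 0 0

[0, 0]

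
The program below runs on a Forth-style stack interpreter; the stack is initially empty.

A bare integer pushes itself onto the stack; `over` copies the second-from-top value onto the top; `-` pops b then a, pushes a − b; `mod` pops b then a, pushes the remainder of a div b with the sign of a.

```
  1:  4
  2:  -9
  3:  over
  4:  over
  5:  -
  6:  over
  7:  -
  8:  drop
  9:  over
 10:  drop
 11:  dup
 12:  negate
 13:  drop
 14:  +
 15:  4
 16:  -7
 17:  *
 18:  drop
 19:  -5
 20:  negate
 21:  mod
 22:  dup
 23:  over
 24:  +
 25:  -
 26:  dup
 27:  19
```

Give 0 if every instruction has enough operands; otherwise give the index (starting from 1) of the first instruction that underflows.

0

4      : 4
-9     : 4 -9
over   : 4 -9 4
over   : 4 -9 4 -9
-      : 4 -9 13
over   : 4 -9 13 -9
-      : 4 -9 22
drop   : 4 -9
over   : 4 -9 4
drop   : 4 -9
dup    : 4 -9 -9
negate : 4 -9 9
drop   : 4 -9
+      : -5
4      : -5 4
-7     : -5 4 -7
*      : -5 -28
drop   : -5
-5     : -5 -5
negate : -5 5
mod    : 0
dup    : 0 0
over   : 0 0 0
+      : 0 0
-      : 0
dup    : 0 0
19     : 0 0 19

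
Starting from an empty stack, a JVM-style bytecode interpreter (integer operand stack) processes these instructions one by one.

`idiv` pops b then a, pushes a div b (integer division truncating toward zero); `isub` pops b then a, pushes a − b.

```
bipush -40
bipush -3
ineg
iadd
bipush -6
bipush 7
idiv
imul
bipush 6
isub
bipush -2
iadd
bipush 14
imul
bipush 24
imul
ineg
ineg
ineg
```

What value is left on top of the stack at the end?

bipush -40  [-40]
bipush -3   [-40, -3]
ineg        [-40, 3]
iadd        [-37]
bipush -6   [-37, -6]
bipush 7    [-37, -6, 7]
idiv        [-37, 0]
imul        [0]
bipush 6    [0, 6]
isub        [-6]
bipush -2   [-6, -2]
iadd        [-8]
bipush 14   [-8, 14]
imul        [-112]
bipush 24   [-112, 24]
imul        [-2688]
ineg        [2688]
ineg        [-2688]
ineg        [2688]

2688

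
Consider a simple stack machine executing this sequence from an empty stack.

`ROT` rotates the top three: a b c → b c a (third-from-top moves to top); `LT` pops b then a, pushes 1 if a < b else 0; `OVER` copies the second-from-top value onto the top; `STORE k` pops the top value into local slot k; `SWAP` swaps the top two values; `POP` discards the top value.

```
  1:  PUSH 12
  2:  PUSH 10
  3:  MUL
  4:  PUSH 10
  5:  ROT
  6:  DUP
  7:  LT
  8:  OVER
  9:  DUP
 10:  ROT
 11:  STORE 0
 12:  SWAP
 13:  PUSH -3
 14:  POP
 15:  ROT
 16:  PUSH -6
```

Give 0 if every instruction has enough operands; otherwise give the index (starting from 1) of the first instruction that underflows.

PUSH 12 -> 12
PUSH 10 -> 12 10
MUL     -> 120
PUSH 10 -> 120 10
ROT  — needs 3 operands, stack has 2 → underflow

5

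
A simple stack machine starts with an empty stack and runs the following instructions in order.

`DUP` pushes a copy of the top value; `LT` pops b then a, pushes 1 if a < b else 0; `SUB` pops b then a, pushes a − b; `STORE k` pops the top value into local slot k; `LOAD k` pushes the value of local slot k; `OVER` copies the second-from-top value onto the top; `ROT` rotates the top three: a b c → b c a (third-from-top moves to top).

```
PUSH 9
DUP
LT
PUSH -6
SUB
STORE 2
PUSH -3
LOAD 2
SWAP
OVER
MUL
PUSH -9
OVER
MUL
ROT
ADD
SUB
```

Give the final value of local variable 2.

PUSH 9  -> 9
DUP     -> 9 9
LT      -> 0
PUSH -6 -> 0 -6
SUB     -> 6
STORE 2 -> (empty)
PUSH -3 -> -3
LOAD 2  -> -3 6
SWAP    -> 6 -3
OVER    -> 6 -3 6
MUL     -> 6 -18
PUSH -9 -> 6 -18 -9
OVER    -> 6 -18 -9 -18
MUL     -> 6 -18 162
ROT     -> -18 162 6
ADD     -> -18 168
SUB     -> -186

6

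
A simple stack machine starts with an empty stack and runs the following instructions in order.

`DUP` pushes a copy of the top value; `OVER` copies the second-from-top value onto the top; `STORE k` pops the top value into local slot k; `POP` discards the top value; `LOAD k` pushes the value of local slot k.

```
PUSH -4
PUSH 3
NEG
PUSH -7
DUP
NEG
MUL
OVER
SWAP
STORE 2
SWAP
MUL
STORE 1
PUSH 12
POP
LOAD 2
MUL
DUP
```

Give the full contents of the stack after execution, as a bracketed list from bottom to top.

PUSH -4 -> [-4]
PUSH 3  -> [-4, 3]
NEG     -> [-4, -3]
PUSH -7 -> [-4, -3, -7]
DUP     -> [-4, -3, -7, -7]
NEG     -> [-4, -3, -7, 7]
MUL     -> [-4, -3, -49]
OVER    -> [-4, -3, -49, -3]
SWAP    -> [-4, -3, -3, -49]
STORE 2 -> [-4, -3, -3]
SWAP    -> [-4, -3, -3]
MUL     -> [-4, 9]
STORE 1 -> [-4]
PUSH 12 -> [-4, 12]
POP     -> [-4]
LOAD 2  -> [-4, -49]
MUL     -> [196]
DUP     -> [196, 196]

[196, 196]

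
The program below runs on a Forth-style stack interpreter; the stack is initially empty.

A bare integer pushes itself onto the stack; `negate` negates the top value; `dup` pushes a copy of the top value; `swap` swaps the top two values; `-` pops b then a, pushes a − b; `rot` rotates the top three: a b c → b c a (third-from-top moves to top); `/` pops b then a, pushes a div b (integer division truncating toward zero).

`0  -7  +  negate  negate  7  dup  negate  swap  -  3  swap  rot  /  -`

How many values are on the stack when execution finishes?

1

0      → [0]
-7     → [0, -7]
+      → [-7]
negate → [7]
negate → [-7]
7      → [-7, 7]
dup    → [-7, 7, 7]
negate → [-7, 7, -7]
swap   → [-7, -7, 7]
-      → [-7, -14]
3      → [-7, -14, 3]
swap   → [-7, 3, -14]
rot    → [3, -14, -7]
/      → [3, 2]
-      → [1]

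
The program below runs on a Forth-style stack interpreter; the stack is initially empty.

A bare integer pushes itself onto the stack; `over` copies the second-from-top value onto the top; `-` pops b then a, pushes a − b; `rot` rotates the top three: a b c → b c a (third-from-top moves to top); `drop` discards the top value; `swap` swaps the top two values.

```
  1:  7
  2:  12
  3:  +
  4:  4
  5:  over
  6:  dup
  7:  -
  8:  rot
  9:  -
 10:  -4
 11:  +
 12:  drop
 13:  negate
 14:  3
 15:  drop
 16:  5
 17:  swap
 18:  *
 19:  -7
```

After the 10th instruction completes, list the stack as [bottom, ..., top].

7     7
12    7 12
+     19
4     19 4
over  19 4 19
dup   19 4 19 19
-     19 4 0
rot   4 0 19
-     4 -19
-4    4 -19 -4

[4, -19, -4]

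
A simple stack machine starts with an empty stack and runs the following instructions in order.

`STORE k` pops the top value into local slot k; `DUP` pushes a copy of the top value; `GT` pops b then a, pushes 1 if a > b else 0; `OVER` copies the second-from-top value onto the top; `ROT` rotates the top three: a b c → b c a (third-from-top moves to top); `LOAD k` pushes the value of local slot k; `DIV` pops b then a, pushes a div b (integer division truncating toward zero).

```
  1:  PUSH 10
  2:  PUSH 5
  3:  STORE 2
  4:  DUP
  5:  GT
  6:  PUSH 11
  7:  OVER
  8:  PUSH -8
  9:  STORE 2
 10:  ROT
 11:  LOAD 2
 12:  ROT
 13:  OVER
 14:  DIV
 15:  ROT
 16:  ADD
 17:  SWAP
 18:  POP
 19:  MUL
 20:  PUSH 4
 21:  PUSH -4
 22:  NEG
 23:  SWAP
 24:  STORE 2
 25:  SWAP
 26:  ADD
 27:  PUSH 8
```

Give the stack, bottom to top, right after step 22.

PUSH 10 → 10
PUSH 5  → 10 5
STORE 2 → 10
DUP     → 10 10
GT      → 0
PUSH 11 → 0 11
OVER    → 0 11 0
PUSH -8 → 0 11 0 -8
STORE 2 → 0 11 0
ROT     → 11 0 0
LOAD 2  → 11 0 0 -8
ROT     → 11 0 -8 0
OVER    → 11 0 -8 0 -8
DIV     → 11 0 -8 0
ROT     → 11 -8 0 0
ADD     → 11 -8 0
SWAP    → 11 0 -8
POP     → 11 0
MUL     → 0
PUSH 4  → 0 4
PUSH -4 → 0 4 -4
NEG     → 0 4 4

[0, 4, 4]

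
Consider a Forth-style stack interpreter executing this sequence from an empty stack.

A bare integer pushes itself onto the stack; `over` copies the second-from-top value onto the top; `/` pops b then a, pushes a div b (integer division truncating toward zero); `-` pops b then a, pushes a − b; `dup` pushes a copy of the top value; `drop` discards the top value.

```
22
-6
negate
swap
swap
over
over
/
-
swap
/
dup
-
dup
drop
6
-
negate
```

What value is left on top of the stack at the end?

6

22     -> [22]
-6     -> [22, -6]
negate -> [22, 6]
swap   -> [6, 22]
swap   -> [22, 6]
over   -> [22, 6, 22]
over   -> [22, 6, 22, 6]
/      -> [22, 6, 3]
-      -> [22, 3]
swap   -> [3, 22]
/      -> [0]
dup    -> [0, 0]
-      -> [0]
dup    -> [0, 0]
drop   -> [0]
6      -> [0, 6]
-      -> [-6]
negate -> [6]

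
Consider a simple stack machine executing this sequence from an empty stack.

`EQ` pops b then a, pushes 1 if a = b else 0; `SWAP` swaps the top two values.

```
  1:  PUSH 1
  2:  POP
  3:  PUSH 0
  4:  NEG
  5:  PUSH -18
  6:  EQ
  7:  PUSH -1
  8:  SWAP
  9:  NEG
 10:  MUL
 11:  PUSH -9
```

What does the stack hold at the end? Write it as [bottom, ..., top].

[0, -9]

PUSH 1   -> 1
POP      -> (empty)
PUSH 0   -> 0
NEG      -> 0
PUSH -18 -> 0 -18
EQ       -> 0
PUSH -1  -> 0 -1
SWAP     -> -1 0
NEG      -> -1 0
MUL      -> 0
PUSH -9  -> 0 -9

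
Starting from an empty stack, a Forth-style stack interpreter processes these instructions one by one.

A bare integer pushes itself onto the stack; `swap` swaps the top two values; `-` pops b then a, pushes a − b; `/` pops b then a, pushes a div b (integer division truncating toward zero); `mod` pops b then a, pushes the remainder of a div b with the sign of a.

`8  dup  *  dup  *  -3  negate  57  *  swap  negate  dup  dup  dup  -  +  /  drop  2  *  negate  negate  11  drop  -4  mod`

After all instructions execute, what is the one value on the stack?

8      -> 8
dup    -> 8 8
*      -> 64
dup    -> 64 64
*      -> 4096
-3     -> 4096 -3
negate -> 4096 3
57     -> 4096 3 57
*      -> 4096 171
swap   -> 171 4096
negate -> 171 -4096
dup    -> 171 -4096 -4096
dup    -> 171 -4096 -4096 -4096
dup    -> 171 -4096 -4096 -4096 -4096
-      -> 171 -4096 -4096 0
+      -> 171 -4096 -4096
/      -> 171 1
drop   -> 171
2      -> 171 2
*      -> 342
negate -> -342
negate -> 342
11     -> 342 11
drop   -> 342
-4     -> 342 -4
mod    -> 2

2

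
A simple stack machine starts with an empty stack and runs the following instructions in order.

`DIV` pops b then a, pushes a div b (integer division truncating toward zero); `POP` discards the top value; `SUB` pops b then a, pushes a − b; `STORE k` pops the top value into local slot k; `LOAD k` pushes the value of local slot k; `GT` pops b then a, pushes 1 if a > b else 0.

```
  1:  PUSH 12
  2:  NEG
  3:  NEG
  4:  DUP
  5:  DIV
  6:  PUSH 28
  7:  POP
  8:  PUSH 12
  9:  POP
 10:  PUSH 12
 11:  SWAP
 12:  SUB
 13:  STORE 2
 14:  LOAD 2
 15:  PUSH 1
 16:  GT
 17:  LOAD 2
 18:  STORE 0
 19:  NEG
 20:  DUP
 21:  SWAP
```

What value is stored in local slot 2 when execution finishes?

PUSH 12 : [12]
NEG     : [-12]
NEG     : [12]
DUP     : [12, 12]
DIV     : [1]
PUSH 28 : [1, 28]
POP     : [1]
PUSH 12 : [1, 12]
POP     : [1]
PUSH 12 : [1, 12]
SWAP    : [12, 1]
SUB     : [11]
STORE 2 : []
LOAD 2  : [11]
PUSH 1  : [11, 1]
GT      : [1]
LOAD 2  : [1, 11]
STORE 0 : [1]
NEG     : [-1]
DUP     : [-1, -1]
SWAP    : [-1, -1]

11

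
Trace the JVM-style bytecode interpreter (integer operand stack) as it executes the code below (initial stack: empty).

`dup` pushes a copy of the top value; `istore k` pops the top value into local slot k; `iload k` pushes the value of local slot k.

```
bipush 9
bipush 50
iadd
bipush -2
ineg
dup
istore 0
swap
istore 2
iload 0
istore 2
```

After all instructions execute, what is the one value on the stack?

bipush 9  -> [9]
bipush 50 -> [9, 50]
iadd      -> [59]
bipush -2 -> [59, -2]
ineg      -> [59, 2]
dup       -> [59, 2, 2]
istore 0  -> [59, 2]
swap      -> [2, 59]
istore 2  -> [2]
iload 0   -> [2, 2]
istore 2  -> [2]

2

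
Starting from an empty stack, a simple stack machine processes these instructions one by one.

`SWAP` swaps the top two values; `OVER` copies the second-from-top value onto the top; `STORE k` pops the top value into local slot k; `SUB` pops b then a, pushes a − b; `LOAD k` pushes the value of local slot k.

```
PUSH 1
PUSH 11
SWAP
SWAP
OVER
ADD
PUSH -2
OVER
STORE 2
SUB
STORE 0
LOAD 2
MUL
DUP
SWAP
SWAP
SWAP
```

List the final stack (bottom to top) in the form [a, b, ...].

[12, 12]

PUSH 1  → [1]
PUSH 11 → [1, 11]
SWAP    → [11, 1]
SWAP    → [1, 11]
OVER    → [1, 11, 1]
ADD     → [1, 12]
PUSH -2 → [1, 12, -2]
OVER    → [1, 12, -2, 12]
STORE 2 → [1, 12, -2]
SUB     → [1, 14]
STORE 0 → [1]
LOAD 2  → [1, 12]
MUL     → [12]
DUP     → [12, 12]
SWAP    → [12, 12]
SWAP    → [12, 12]
SWAP    → [12, 12]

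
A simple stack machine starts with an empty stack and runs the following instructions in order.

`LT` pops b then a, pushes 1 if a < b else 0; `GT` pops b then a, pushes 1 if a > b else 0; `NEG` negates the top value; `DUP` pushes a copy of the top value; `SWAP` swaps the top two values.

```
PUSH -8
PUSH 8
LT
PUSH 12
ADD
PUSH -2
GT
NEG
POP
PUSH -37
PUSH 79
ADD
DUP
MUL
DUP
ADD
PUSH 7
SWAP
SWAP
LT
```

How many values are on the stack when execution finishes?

PUSH -8  → -8
PUSH 8   → -8 8
LT       → 1
PUSH 12  → 1 12
ADD      → 13
PUSH -2  → 13 -2
GT       → 1
NEG      → -1
POP      → (empty)
PUSH -37 → -37
PUSH 79  → -37 79
ADD      → 42
DUP      → 42 42
MUL      → 1764
DUP      → 1764 1764
ADD      → 3528
PUSH 7   → 3528 7
SWAP     → 7 3528
SWAP     → 3528 7
LT       → 0

1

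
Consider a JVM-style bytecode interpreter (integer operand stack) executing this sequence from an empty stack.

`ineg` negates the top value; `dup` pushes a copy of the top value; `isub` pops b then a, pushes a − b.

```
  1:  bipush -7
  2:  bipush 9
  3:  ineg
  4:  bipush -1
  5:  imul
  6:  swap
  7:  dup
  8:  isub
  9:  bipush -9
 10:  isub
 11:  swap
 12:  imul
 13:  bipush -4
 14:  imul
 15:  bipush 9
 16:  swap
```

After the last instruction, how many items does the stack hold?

bipush -7  -7
bipush 9   -7 9
ineg       -7 -9
bipush -1  -7 -9 -1
imul       -7 9
swap       9 -7
dup        9 -7 -7
isub       9 0
bipush -9  9 0 -9
isub       9 9
swap       9 9
imul       81
bipush -4  81 -4
imul       -324
bipush 9   -324 9
swap       9 -324

2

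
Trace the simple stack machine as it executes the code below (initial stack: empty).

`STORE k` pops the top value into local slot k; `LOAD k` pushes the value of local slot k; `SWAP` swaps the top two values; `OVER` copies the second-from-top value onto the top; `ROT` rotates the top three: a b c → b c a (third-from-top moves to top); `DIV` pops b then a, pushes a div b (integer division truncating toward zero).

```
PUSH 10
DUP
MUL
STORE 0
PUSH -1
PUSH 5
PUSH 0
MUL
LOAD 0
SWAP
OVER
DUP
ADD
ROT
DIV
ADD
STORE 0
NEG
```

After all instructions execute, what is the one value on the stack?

1

PUSH 10  10
DUP      10 10
MUL      100
STORE 0  (empty)
PUSH -1  -1
PUSH 5   -1 5
PUSH 0   -1 5 0
MUL      -1 0
LOAD 0   -1 0 100
SWAP     -1 100 0
OVER     -1 100 0 100
DUP      -1 100 0 100 100
ADD      -1 100 0 200
ROT      -1 0 200 100
DIV      -1 0 2
ADD      -1 2
STORE 0  -1
NEG      1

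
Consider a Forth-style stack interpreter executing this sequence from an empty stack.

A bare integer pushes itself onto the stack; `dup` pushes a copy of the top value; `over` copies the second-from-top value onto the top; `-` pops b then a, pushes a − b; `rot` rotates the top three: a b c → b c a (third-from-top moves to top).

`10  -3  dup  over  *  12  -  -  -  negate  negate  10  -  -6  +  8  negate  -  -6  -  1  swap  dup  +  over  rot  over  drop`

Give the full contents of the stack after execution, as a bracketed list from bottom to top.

10      10
-3      10 -3
dup     10 -3 -3
over    10 -3 -3 -3
*       10 -3 9
12      10 -3 9 12
-       10 -3 -3
-       10 0
-       10
negate  -10
negate  10
10      10 10
-       0
-6      0 -6
+       -6
8       -6 8
negate  -6 -8
-       2
-6      2 -6
-       8
1       8 1
swap    1 8
dup     1 8 8
+       1 16
over    1 16 1
rot     16 1 1
over    16 1 1 1
drop    16 1 1

[16, 1, 1]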